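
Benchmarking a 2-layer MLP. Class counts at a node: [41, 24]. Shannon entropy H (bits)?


Probabilities: [41/65, 24/65] ≈ [0.6308, 0.3692]
H = -((41/65)·log₂(41/65) + (24/65)·log₂(24/65))
  = 0.9501 bits

0.9501 bits


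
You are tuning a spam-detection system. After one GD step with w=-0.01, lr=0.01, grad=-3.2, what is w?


w_new = w - α·∇
= -0.01 - 0.01·-3.2
= -0.01 + 0.032
= 0.022

0.022


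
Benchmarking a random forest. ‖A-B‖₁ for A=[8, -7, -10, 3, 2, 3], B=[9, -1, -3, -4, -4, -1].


d = |8-9| + |-7+ 1| + |-10+ 3| + |3+ 4| + |2+ 4| + |3+ 1|
  = 1 + 6 + 7 + 7 + 6 + 4
  = 31

31


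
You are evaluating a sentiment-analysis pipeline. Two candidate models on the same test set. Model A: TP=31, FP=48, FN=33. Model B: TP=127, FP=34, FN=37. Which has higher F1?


Model A: P=31/79=0.3924, R=31/64=0.4844, F1=2PR/(P+R)=2TP/(2TP+FP+FN)=62/143=0.4336
Model B: P=127/161=0.7888, R=127/164=0.7744, F1=2PR/(P+R)=2TP/(2TP+FP+FN)=254/325=0.7815
0.4336 < 0.7815 → Model B

Model B


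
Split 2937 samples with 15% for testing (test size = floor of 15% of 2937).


Test = ⌊2937·15/100⌋ = 440
Train = 2937 - 440 = 2497

Train: 2497, Test: 440


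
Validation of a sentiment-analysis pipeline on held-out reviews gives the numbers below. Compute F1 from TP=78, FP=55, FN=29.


Precision = 78/133 = 0.5865
Recall = 78/107 = 0.729
F1 = 2·P·R/(P+R) = 2·TP/(2·TP+FP+FN) = 156/(156+55+29) = 156/240 = 0.65

0.65


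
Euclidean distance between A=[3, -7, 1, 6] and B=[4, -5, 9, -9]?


d = √((3-4)² + (-7+ 5)² + (1-9)² + (6+ 9)²)
  = √(1 + 4 + 64 + 225)
  = √294 = 17.1464

17.1464


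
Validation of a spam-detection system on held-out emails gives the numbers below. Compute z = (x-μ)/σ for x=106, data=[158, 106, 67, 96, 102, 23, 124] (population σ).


μ = 96.5714, σ = 39.518
z = (106 - 96.5714)/39.518 = 0.2386

0.2386


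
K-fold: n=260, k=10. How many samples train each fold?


Fold size = 260/10 = 26
Training per fold = 260 - 26 = 234

234


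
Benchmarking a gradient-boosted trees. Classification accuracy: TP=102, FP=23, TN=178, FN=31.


Accuracy = (TP+TN)/(TP+TN+FP+FN)
= (102+178)/(334)
= 280/334 = 83.83%

83.83%


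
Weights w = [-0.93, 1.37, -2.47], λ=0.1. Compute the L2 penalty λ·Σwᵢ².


‖w‖₂² = (-0.93)² + (1.37)² + (-2.47)²
     = 0.8649 + 1.8769 + 6.1009
     = 8.8427
λ·‖w‖₂² = 0.1·8.8427 = 0.88427

0.88427


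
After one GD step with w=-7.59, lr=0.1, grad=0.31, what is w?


w_new = w - α·∇
= -7.59 - 0.1·0.31
= -7.59 - 0.031
= -7.621

-7.621


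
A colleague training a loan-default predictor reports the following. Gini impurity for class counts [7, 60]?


Probabilities: [7/67, 60/67] ≈ [0.1045, 0.8955]
Σpᵢ² = (49 + 3600)/67² = 3649/4489
Gini = 1 - Σpᵢ² = 1 - 3649/4489 = 0.1871

0.1871


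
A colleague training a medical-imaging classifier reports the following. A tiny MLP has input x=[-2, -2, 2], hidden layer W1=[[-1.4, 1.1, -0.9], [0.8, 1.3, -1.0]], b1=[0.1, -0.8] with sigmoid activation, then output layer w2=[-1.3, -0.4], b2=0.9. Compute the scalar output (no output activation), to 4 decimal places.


z1[0] = (-1.4)·(-2) + (1.1)·(-2) + (-0.9)·(2) + 0.1 = -1.1
z1[1] = (0.8)·(-2) + (1.3)·(-2) + (-1.0)·(2) - 0.8 = -7.0
h = sigmoid(z1) = [0.2497, 0.0009]
output = (-1.3)·(0.2497) + (-0.4)·(0.0009) + 0.9 = 0.575

0.575


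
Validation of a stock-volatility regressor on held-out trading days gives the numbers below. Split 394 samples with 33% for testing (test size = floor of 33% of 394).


Test = ⌊394·33/100⌋ = 130
Train = 394 - 130 = 264

Train: 264, Test: 130


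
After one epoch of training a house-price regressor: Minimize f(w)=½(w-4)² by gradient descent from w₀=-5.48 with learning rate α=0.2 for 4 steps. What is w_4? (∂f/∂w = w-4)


step 1: grad = -5.48-4 = -9.48; w = -5.48 - 0.2·(-9.48) = -3.584
step 2: grad = -3.584-4 = -7.584; w = -3.584 - 0.2·(-7.584) = -2.0672
step 3: grad = -2.0672-4 = -6.0672; w = -2.0672 - 0.2·(-6.0672) = -0.85376
step 4: grad = -0.85376-4 = -4.85376; w = -0.85376 - 0.2·(-4.85376) = 0.116992

0.116992


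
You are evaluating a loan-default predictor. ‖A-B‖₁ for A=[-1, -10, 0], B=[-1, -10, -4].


d = |-1+ 1| + |-10+ 10| + |0+ 4|
  = 0 + 0 + 4
  = 4

4


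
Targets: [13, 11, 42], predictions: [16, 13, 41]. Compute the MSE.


Squared errors: (13-16)²=9, (11-13)²=4, (42-41)²=1
Sum = 14
MSE = 14/3 = 14/3

14/3


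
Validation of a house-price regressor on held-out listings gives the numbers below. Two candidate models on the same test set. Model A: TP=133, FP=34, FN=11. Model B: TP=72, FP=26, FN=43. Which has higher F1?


Model A: P=133/167=0.7964, R=133/144=0.9236, F1=2PR/(P+R)=2TP/(2TP+FP+FN)=266/311=0.8553
Model B: P=72/98=0.7347, R=72/115=0.6261, F1=2PR/(P+R)=2TP/(2TP+FP+FN)=144/213=0.6761
0.8553 > 0.6761 → Model A

Model A


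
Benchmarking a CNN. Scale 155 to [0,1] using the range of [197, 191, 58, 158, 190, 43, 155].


min=43, max=197
(155-43)/(197-43) = 112/154 = 0.7273

0.7273


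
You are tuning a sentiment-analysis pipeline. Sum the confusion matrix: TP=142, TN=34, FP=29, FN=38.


Total = TP + TN + FP + FN
= 142 + 34 + 29 + 38
= 243
(Predicted positive: 171, predicted negative: 72)

243


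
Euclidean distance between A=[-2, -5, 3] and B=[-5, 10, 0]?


d = √((-2+ 5)² + (-5-10)² + (3-0)²)
  = √(9 + 225 + 9)
  = √243 = 15.5885

15.5885


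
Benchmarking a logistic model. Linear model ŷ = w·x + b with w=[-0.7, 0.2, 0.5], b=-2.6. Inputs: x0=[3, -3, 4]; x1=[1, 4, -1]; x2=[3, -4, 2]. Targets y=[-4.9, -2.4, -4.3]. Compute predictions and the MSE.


ŷ0 = (-0.7)·(3) + (0.2)·(-3) + (0.5)·(4) - 2.6 = -3.3
ŷ1 = (-0.7)·(1) + (0.2)·(4) + (0.5)·(-1) - 2.6 = -3.0
ŷ2 = (-0.7)·(3) + (0.2)·(-4) + (0.5)·(2) - 2.6 = -4.5
errors² = [2.56, 0.36, 0.04]
MSE = 2.9600/3 = 0.9867

0.9867


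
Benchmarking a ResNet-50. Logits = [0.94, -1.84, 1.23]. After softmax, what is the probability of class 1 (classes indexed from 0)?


Exponentials: e^0.94=2.56, e^-1.84=0.1588, e^1.23=3.4212
Sum = 6.14
Softmax = [0.4169, 0.0259, 0.5572]
p[1] = 0.1588/6.14 = 0.0259

0.0259


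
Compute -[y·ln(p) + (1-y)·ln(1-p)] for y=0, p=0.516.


BCE = -[y·ln(p) + (1-y)·ln(1-p)]
= -0 - 1·ln(1-0.516)
= -ln(0.484) = 0.7257

0.7257


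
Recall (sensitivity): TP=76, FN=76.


Recall = TP/(TP+FN)
= 76/(76+76)
= 76/152 = 50.0%

50.0%


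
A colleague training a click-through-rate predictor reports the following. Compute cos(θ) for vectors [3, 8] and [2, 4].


A·B = 3·2 + 8·4 = 38
‖A‖ = √73 = 8.544, ‖B‖ = √20 = 4.4721
cos = 38/(√73·√20) = 38/√1460 = 0.9945

0.9945


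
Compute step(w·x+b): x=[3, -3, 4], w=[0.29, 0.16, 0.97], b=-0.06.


z = (3)·(0.29) + (-3)·(0.16) + (4)·(0.97) - 0.06
  = 4.21
step(z) = 1 (z≥0)

1


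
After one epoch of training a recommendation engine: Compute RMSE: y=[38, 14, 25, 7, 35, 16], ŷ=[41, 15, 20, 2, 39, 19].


MSE = 85/6 = 14.1667
RMSE = √(85/6) = 3.7639

3.7639


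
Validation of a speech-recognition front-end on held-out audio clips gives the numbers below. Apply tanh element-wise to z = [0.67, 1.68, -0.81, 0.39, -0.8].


tanh(0.67) = 0.585
tanh(1.68) = 0.9329
tanh(-0.81) = -0.6696
tanh(0.39) = 0.3714
tanh(-0.8) = -0.664
result = [0.585, 0.9329, -0.6696, 0.3714, -0.664]

[0.585, 0.9329, -0.6696, 0.3714, -0.664]


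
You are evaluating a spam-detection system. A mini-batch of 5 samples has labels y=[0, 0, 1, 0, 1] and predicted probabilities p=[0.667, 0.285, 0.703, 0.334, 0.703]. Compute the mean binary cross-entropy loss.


L[0] = -ln(1-0.667) = -ln(0.333) = 1.0996
L[1] = -ln(1-0.285) = -ln(0.715) = 0.3355
L[2] = -ln(0.703) = 0.3524
L[3] = -ln(1-0.334) = -ln(0.666) = 0.4065
L[4] = -ln(0.703) = 0.3524
mean = (1.0996 + 0.3355 + 0.3524 + 0.4065 + 0.3524)/5 = 0.5093

0.5093


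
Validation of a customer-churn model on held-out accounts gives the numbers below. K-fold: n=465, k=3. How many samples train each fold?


Fold size = 465/3 = 155
Training per fold = 465 - 155 = 310

310


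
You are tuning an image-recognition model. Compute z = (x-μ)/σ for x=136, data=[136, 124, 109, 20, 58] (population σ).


μ = 89.4, σ = 43.7154
z = (136 - 89.4)/43.7154 = 1.066

1.066


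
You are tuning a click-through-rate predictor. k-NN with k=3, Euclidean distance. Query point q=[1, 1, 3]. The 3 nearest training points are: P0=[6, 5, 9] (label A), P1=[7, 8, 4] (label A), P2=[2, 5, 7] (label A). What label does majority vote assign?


d(q,P0) = 8.775  (label A)
d(q,P1) = 9.2736  (label A)
d(q,P2) = 5.7446  (label A)
Votes: A=3, B=0
Majority → A

A


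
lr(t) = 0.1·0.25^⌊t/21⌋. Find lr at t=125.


n_drops = ⌊125/21⌋ = 5
lr = 0.1·0.25^5 = 0.1·0.0009765625 = 0.00009765625

0.00009765625


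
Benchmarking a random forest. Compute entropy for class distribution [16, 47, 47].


Probabilities: [16/110, 47/110, 47/110] ≈ [0.1455, 0.4273, 0.4273]
H = -((16/110)·log₂(16/110) + (47/110)·log₂(47/110) + (47/110)·log₂(47/110))
  = 1.4529 bits

1.4529 bits


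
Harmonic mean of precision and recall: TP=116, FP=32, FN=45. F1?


Precision = 116/148 = 0.7838
Recall = 116/161 = 0.7205
F1 = 2·P·R/(P+R) = 2·TP/(2·TP+FP+FN) = 232/(232+32+45) = 232/309 = 0.7508

0.7508


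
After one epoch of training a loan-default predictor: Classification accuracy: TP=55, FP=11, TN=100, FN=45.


Accuracy = (TP+TN)/(TP+TN+FP+FN)
= (55+100)/(211)
= 155/211 = 73.46%

73.46%


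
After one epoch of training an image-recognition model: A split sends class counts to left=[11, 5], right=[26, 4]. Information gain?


Parent = [37, 9], H_parent = 0.7131
H_left = 0.896 (n=16), H_right = 0.5665 (n=30)
H_children = (16/46)·0.896 + (30/46)·0.5665 = 0.6811
IG = 0.7131 - 0.6811 = 0.032

0.032


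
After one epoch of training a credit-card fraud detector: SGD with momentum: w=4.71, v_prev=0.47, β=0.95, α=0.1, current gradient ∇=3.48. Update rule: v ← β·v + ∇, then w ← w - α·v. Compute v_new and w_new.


v_new = 0.95·0.47 + 3.48 = 0.4465 + 3.48 = 3.9265
w_new = 4.71 - 0.1·3.9265 = 4.71 - 0.39265 = 4.31735

v_new=3.9265, w_new=4.31735


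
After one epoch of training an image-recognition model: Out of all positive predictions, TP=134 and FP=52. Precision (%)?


Precision = TP/(TP+FP)
= 134/(134+52)
= 134/186 = 72.04%

72.04%


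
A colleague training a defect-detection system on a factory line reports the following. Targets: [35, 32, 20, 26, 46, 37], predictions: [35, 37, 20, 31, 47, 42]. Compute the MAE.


Absolute errors: |35-35|=0, |32-37|=5, |20-20|=0, |26-31|=5, |46-47|=1, |37-42|=5
Sum = 16
MAE = 16/6 = 8/3

8/3


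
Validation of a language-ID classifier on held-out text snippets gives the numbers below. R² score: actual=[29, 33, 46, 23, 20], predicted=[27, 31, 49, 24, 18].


ȳ = 30.2
SS_res = Σ(y-ŷ)² = 22
SS_tot = Σ(y-ȳ)² = 414.8
R² = 1 - SS_res/SS_tot = 1 - 0.053 = 0.947

0.947


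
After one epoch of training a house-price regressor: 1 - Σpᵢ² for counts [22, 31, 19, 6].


Probabilities: [22/78, 31/78, 19/78, 6/78] ≈ [0.2821, 0.3974, 0.2436, 0.0769]
Σpᵢ² = (484 + 961 + 361 + 36)/78² = 1842/6084
Gini = 1 - Σpᵢ² = 1 - 1842/6084 = 0.6972

0.6972


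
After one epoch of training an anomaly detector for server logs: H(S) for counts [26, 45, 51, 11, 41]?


Probabilities: [26/174, 45/174, 51/174, 11/174, 41/174] ≈ [0.1494, 0.2586, 0.2931, 0.0632, 0.2356]
H = -((26/174)·log₂(26/174) + (45/174)·log₂(45/174) + (51/174)·log₂(51/174) + (11/174)·log₂(11/174) + (41/174)·log₂(41/174))
  = 2.1766 bits

2.1766 bits


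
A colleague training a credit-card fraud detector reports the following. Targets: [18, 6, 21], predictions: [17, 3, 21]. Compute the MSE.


Squared errors: (18-17)²=1, (6-3)²=9, (21-21)²=0
Sum = 10
MSE = 10/3 = 10/3

10/3


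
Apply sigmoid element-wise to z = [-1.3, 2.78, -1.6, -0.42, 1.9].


σ(-1.3) = 1/(1+e^1.3) = 0.2142
σ(2.78) = 1/(1+e^-2.78) = 0.9416
σ(-1.6) = 1/(1+e^1.6) = 0.168
σ(-0.42) = 1/(1+e^0.42) = 0.3965
σ(1.9) = 1/(1+e^-1.9) = 0.8699
result = [0.2142, 0.9416, 0.168, 0.3965, 0.8699]

[0.2142, 0.9416, 0.168, 0.3965, 0.8699]


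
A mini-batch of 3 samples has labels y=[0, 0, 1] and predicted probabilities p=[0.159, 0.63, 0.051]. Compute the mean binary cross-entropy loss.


L[0] = -ln(1-0.159) = -ln(0.841) = 0.1732
L[1] = -ln(1-0.63) = -ln(0.37) = 0.9943
L[2] = -ln(0.051) = 2.9759
mean = (0.1732 + 0.9943 + 2.9759)/3 = 1.3811

1.3811


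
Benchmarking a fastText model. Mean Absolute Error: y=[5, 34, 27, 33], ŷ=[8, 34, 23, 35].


Absolute errors: |5-8|=3, |34-34|=0, |27-23|=4, |33-35|=2
Sum = 9
MAE = 9/4 = 9/4

9/4


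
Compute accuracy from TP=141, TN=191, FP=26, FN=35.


Accuracy = (TP+TN)/(TP+TN+FP+FN)
= (141+191)/(393)
= 332/393 = 84.48%

84.48%


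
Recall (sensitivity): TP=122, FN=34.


Recall = TP/(TP+FN)
= 122/(122+34)
= 122/156 = 78.21%

78.21%


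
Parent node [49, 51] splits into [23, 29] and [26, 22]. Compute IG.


Parent = [49, 51], H_parent = 0.9997
H_left = 0.9904 (n=52), H_right = 0.995 (n=48)
H_children = (52/100)·0.9904 + (48/100)·0.995 = 0.9926
IG = 0.9997 - 0.9926 = 0.0071

0.0071


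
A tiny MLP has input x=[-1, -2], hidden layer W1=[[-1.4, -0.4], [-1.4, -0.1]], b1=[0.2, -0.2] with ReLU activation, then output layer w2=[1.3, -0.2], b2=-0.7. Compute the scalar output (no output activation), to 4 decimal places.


z1[0] = (-1.4)·(-1) + (-0.4)·(-2) + 0.2 = 2.4
z1[1] = (-1.4)·(-1) + (-0.1)·(-2) - 0.2 = 1.4
h = ReLU(z1) = [2.4, 1.4]
output = (1.3)·(2.4) + (-0.2)·(1.4) - 0.7 = 2.14

2.14


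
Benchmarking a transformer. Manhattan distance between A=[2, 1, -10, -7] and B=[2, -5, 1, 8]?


d = |2-2| + |1+ 5| + |-10-1| + |-7-8|
  = 0 + 6 + 11 + 15
  = 32

32


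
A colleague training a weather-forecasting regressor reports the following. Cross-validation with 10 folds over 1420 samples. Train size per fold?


Fold size = 1420/10 = 142
Training per fold = 1420 - 142 = 1278

1278


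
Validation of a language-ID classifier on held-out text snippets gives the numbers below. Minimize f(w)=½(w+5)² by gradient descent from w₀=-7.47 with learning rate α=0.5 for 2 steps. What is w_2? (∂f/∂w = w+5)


step 1: grad = -7.47+5 = -2.47; w = -7.47 - 0.5·(-2.47) = -6.235
step 2: grad = -6.235+5 = -1.235; w = -6.235 - 0.5·(-1.235) = -5.6175

-5.6175


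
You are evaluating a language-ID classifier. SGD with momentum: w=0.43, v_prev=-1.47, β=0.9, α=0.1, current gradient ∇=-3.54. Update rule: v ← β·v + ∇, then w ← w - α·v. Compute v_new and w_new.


v_new = 0.9·-1.47 - 3.54 = -1.323 - 3.54 = -4.863
w_new = 0.43 - 0.1·-4.863 = 0.43 + 0.4863 = 0.9163

v_new=-4.863, w_new=0.9163


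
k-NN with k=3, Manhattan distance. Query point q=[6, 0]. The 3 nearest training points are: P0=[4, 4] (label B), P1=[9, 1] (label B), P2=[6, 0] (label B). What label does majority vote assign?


d(q,P0) = 6  (label B)
d(q,P1) = 4  (label B)
d(q,P2) = 0  (label B)
Votes: A=0, B=3
Majority → B

B


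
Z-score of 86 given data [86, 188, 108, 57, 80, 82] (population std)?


μ = 100.1667, σ = 41.9858
z = (86 - 100.1667)/41.9858 = -0.3374

-0.3374


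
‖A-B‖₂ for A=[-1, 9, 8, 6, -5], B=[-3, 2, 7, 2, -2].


d = √((-1+ 3)² + (9-2)² + (8-7)² + (6-2)² + (-5+ 2)²)
  = √(4 + 49 + 1 + 16 + 9)
  = √79 = 8.8882

8.8882


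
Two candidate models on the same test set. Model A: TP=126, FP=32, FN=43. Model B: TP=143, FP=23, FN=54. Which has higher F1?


Model A: P=126/158=0.7975, R=126/169=0.7456, F1=2PR/(P+R)=2TP/(2TP+FP+FN)=252/327=0.7706
Model B: P=143/166=0.8614, R=143/197=0.7259, F1=2PR/(P+R)=2TP/(2TP+FP+FN)=286/363=0.7879
0.7706 < 0.7879 → Model B

Model B


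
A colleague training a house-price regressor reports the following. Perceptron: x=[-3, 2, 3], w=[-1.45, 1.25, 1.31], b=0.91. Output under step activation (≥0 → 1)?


z = (-3)·(-1.45) + (2)·(1.25) + (3)·(1.31) + 0.91
  = 11.69
step(z) = 1 (z≥0)

1


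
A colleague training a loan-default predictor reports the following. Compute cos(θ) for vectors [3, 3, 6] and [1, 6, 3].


A·B = 3·1 + 3·6 + 6·3 = 39
‖A‖ = √54 = 7.3485, ‖B‖ = √46 = 6.7823
cos = 39/(√54·√46) = 39/√2484 = 0.7825

0.7825


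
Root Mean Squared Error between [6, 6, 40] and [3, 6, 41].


MSE = 10/3 = 3.3333
RMSE = √(10/3) = 1.8257

1.8257


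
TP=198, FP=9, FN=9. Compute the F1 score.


Precision = 198/207 = 0.9565
Recall = 198/207 = 0.9565
F1 = 2·P·R/(P+R) = 2·TP/(2·TP+FP+FN) = 396/(396+9+9) = 396/414 = 0.9565

0.9565


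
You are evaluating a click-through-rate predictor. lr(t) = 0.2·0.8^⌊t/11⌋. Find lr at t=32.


n_drops = ⌊32/11⌋ = 2
lr = 0.2·0.8^2 = 0.2·0.64 = 0.128

0.128


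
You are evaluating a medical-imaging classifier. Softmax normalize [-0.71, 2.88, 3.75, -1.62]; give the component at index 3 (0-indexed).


Exponentials: e^-0.71=0.4916, e^2.88=17.8143, e^3.75=42.5211, e^-1.62=0.1979
Sum = 61.0249
Softmax = [0.0081, 0.2919, 0.6968, 0.0032]
p[3] = 0.1979/61.0249 = 0.0032

0.0032


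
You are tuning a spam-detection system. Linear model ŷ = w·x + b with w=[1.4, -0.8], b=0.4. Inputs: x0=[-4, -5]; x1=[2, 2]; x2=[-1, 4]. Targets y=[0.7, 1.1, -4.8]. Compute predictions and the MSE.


ŷ0 = (1.4)·(-4) + (-0.8)·(-5) + 0.4 = -1.2
ŷ1 = (1.4)·(2) + (-0.8)·(2) + 0.4 = 1.6
ŷ2 = (1.4)·(-1) + (-0.8)·(4) + 0.4 = -4.2
errors² = [3.61, 0.25, 0.36]
MSE = 4.2200/3 = 1.4067

1.4067


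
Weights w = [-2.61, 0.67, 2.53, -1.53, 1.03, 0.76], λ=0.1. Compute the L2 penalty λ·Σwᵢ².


‖w‖₂² = (-2.61)² + (0.67)² + (2.53)² + (-1.53)² + (1.03)² + (0.76)²
     = 6.8121 + 0.4489 + 6.4009 + 2.3409 + 1.0609 + 0.5776
     = 17.6413
λ·‖w‖₂² = 0.1·17.6413 = 1.76413

1.76413


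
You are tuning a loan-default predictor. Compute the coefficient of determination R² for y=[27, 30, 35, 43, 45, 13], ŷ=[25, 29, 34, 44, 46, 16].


ȳ = 32.1667
SS_res = Σ(y-ŷ)² = 17
SS_tot = Σ(y-ȳ)² = 688.83
R² = 1 - SS_res/SS_tot = 1 - 0.0247 = 0.9753

0.9753


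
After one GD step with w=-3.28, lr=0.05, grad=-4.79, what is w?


w_new = w - α·∇
= -3.28 - 0.05·-4.79
= -3.28 + 0.2395
= -3.0405

-3.0405


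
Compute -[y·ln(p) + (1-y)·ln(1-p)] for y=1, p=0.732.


BCE = -[y·ln(p) + (1-y)·ln(1-p)]
= -1·ln(0.732) - 0
= -ln(0.732) = 0.312

0.312


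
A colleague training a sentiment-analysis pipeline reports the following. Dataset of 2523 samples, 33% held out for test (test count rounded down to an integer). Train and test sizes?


Test = ⌊2523·33/100⌋ = 832
Train = 2523 - 832 = 1691

Train: 1691, Test: 832


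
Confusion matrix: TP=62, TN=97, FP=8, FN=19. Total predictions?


Total = TP + TN + FP + FN
= 62 + 97 + 8 + 19
= 186
(Predicted positive: 70, predicted negative: 116)

186


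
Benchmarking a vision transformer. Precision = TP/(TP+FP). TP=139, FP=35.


Precision = TP/(TP+FP)
= 139/(139+35)
= 139/174 = 79.89%

79.89%


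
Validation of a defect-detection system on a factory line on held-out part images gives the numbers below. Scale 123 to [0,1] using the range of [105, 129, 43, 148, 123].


min=43, max=148
(123-43)/(148-43) = 80/105 = 0.7619

0.7619


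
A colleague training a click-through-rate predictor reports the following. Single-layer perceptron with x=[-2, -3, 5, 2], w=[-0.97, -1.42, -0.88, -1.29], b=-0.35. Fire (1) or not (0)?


z = (-2)·(-0.97) + (-3)·(-1.42) + (5)·(-0.88) + (2)·(-1.29) - 0.35
  = -1.13
step(z) = 0 (z<0)

0


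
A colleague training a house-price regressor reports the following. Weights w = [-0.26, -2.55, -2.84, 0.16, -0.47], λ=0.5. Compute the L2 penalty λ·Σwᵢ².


‖w‖₂² = (-0.26)² + (-2.55)² + (-2.84)² + (0.16)² + (-0.47)²
     = 0.0676 + 6.5025 + 8.0656 + 0.0256 + 0.2209
     = 14.8822
λ·‖w‖₂² = 0.5·14.8822 = 7.4411

7.4411


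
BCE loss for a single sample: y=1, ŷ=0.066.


BCE = -[y·ln(p) + (1-y)·ln(1-p)]
= -1·ln(0.066) - 0
= -ln(0.066) = 2.7181

2.7181


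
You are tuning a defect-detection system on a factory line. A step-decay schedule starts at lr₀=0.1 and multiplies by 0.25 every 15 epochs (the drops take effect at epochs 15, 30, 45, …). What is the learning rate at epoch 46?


n_drops = ⌊46/15⌋ = 3
lr = 0.1·0.25^3 = 0.1·0.015625 = 0.0015625

0.0015625


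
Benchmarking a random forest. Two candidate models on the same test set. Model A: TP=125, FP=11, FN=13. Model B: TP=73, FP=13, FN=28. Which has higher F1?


Model A: P=125/136=0.9191, R=125/138=0.9058, F1=2PR/(P+R)=2TP/(2TP+FP+FN)=250/274=0.9124
Model B: P=73/86=0.8488, R=73/101=0.7228, F1=2PR/(P+R)=2TP/(2TP+FP+FN)=146/187=0.7807
0.9124 > 0.7807 → Model A

Model A


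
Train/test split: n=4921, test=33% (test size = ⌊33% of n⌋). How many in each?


Test = ⌊4921·33/100⌋ = 1623
Train = 4921 - 1623 = 3298

Train: 3298, Test: 1623


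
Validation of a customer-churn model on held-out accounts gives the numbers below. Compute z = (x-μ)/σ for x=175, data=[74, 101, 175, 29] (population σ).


μ = 94.75, σ = 52.9923
z = (175 - 94.75)/52.9923 = 1.5144

1.5144


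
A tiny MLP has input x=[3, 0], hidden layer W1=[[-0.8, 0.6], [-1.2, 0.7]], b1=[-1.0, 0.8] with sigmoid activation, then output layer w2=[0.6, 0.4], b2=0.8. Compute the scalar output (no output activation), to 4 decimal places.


z1[0] = (-0.8)·(3) + (0.6)·(0) - 1.0 = -3.4
z1[1] = (-1.2)·(3) + (0.7)·(0) + 0.8 = -2.8
h = sigmoid(z1) = [0.0323, 0.0573]
output = (0.6)·(0.0323) + (0.4)·(0.0573) + 0.8 = 0.8423

0.8423


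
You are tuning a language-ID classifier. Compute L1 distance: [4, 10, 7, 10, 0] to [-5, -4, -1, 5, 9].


d = |4+ 5| + |10+ 4| + |7+ 1| + |10-5| + |0-9|
  = 9 + 14 + 8 + 5 + 9
  = 45

45


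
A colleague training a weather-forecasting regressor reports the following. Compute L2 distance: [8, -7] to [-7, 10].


d = √((8+ 7)² + (-7-10)²)
  = √(225 + 289)
  = √514 = 22.6716

22.6716


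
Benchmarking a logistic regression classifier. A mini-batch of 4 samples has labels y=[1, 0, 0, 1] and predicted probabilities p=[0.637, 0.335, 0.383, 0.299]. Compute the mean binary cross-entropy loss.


L[0] = -ln(0.637) = 0.451
L[1] = -ln(1-0.335) = -ln(0.665) = 0.408
L[2] = -ln(1-0.383) = -ln(0.617) = 0.4829
L[3] = -ln(0.299) = 1.2073
mean = (0.451 + 0.408 + 0.4829 + 1.2073)/4 = 0.6373

0.6373


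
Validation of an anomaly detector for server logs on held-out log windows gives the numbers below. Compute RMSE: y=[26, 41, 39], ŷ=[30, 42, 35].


MSE = 33/3 = 11
RMSE = √(33/3) = 3.3166

3.3166


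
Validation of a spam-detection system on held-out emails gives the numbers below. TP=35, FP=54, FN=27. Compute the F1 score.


Precision = 35/89 = 0.3933
Recall = 35/62 = 0.5645
F1 = 2·P·R/(P+R) = 2·TP/(2·TP+FP+FN) = 70/(70+54+27) = 70/151 = 0.4636

0.4636


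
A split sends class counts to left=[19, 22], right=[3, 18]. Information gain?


Parent = [22, 40], H_parent = 0.9383
H_left = 0.9961 (n=41), H_right = 0.5917 (n=21)
H_children = (41/62)·0.9961 + (21/62)·0.5917 = 0.8591
IG = 0.9383 - 0.8591 = 0.0792

0.0792


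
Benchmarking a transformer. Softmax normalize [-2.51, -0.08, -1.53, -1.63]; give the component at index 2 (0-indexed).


Exponentials: e^-2.51=0.0813, e^-0.08=0.9231, e^-1.53=0.2165, e^-1.63=0.1959
Sum = 1.4168
Softmax = [0.0574, 0.6515, 0.1528, 0.1383]
p[2] = 0.2165/1.4168 = 0.1528

0.1528


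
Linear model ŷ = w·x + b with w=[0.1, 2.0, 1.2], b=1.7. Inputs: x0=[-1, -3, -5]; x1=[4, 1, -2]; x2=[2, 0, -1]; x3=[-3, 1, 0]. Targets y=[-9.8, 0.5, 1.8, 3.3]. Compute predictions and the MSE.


ŷ0 = (0.1)·(-1) + (2.0)·(-3) + (1.2)·(-5) + 1.7 = -10.4
ŷ1 = (0.1)·(4) + (2.0)·(1) + (1.2)·(-2) + 1.7 = 1.7
ŷ2 = (0.1)·(2) + (2.0)·(0) + (1.2)·(-1) + 1.7 = 0.7
ŷ3 = (0.1)·(-3) + (2.0)·(1) + (1.2)·(0) + 1.7 = 3.4
errors² = [0.36, 1.44, 1.21, 0.01]
MSE = 3.0200/4 = 0.755

0.755


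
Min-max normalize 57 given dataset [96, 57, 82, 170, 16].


min=16, max=170
(57-16)/(170-16) = 41/154 = 0.2662

0.2662


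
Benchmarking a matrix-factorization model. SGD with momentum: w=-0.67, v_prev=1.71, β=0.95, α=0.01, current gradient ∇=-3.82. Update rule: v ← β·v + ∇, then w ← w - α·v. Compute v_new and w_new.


v_new = 0.95·1.71 - 3.82 = 1.6245 - 3.82 = -2.1955
w_new = -0.67 - 0.01·-2.1955 = -0.67 + 0.021955 = -0.648045

v_new=-2.1955, w_new=-0.648045


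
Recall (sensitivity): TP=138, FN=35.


Recall = TP/(TP+FN)
= 138/(138+35)
= 138/173 = 79.77%

79.77%


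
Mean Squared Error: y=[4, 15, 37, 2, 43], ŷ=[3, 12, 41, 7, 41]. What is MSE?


Squared errors: (4-3)²=1, (15-12)²=9, (37-41)²=16, (2-7)²=25, (43-41)²=4
Sum = 55
MSE = 55/5 = 11

11


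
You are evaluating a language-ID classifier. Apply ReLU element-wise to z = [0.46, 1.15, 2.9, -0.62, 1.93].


ReLU(0.46) = max(0, 0.46) = 0.46
ReLU(1.15) = max(0, 1.15) = 1.15
ReLU(2.9) = max(0, 2.9) = 2.9
ReLU(-0.62) = max(0, -0.62) = 0.0
ReLU(1.93) = max(0, 1.93) = 1.93
result = [0.46, 1.15, 2.9, 0.0, 1.93]

[0.46, 1.15, 2.9, 0.0, 1.93]


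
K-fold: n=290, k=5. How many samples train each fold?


Fold size = 290/5 = 58
Training per fold = 290 - 58 = 232

232


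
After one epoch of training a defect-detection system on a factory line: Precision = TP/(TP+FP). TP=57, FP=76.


Precision = TP/(TP+FP)
= 57/(57+76)
= 57/133 = 42.86%

42.86%


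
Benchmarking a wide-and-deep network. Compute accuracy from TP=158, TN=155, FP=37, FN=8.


Accuracy = (TP+TN)/(TP+TN+FP+FN)
= (158+155)/(358)
= 313/358 = 87.43%

87.43%


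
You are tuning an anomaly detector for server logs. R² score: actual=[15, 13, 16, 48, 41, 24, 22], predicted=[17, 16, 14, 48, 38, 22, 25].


ȳ = 25.5714
SS_res = Σ(y-ŷ)² = 39
SS_tot = Σ(y-ȳ)² = 1117.71
R² = 1 - SS_res/SS_tot = 1 - 0.0349 = 0.9651

0.9651


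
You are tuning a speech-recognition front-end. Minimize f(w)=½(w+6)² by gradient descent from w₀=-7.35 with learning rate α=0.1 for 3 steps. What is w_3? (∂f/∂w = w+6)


step 1: grad = -7.35+6 = -1.35; w = -7.35 - 0.1·(-1.35) = -7.215
step 2: grad = -7.215+6 = -1.215; w = -7.215 - 0.1·(-1.215) = -7.0935
step 3: grad = -7.0935+6 = -1.0935; w = -7.0935 - 0.1·(-1.0935) = -6.98415

-6.98415


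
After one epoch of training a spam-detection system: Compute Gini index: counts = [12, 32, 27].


Probabilities: [12/71, 32/71, 27/71] ≈ [0.169, 0.4507, 0.3803]
Σpᵢ² = (144 + 1024 + 729)/71² = 1897/5041
Gini = 1 - Σpᵢ² = 1 - 1897/5041 = 0.6237

0.6237


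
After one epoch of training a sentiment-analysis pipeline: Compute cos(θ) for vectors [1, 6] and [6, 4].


A·B = 1·6 + 6·4 = 30
‖A‖ = √37 = 6.0828, ‖B‖ = √52 = 7.2111
cos = 30/(√37·√52) = 30/√1924 = 0.6839

0.6839


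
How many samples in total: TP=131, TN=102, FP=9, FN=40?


Total = TP + TN + FP + FN
= 131 + 102 + 9 + 40
= 282
(Predicted positive: 140, predicted negative: 142)

282


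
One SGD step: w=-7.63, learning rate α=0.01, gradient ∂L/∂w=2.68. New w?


w_new = w - α·∇
= -7.63 - 0.01·2.68
= -7.63 - 0.0268
= -7.6568

-7.6568


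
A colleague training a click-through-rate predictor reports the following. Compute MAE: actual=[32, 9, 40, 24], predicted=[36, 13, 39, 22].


Absolute errors: |32-36|=4, |9-13|=4, |40-39|=1, |24-22|=2
Sum = 11
MAE = 11/4 = 11/4

11/4


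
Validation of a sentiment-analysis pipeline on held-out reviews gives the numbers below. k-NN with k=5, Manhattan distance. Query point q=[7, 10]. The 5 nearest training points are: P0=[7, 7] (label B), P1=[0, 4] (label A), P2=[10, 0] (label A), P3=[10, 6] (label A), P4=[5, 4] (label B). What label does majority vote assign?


d(q,P0) = 3  (label B)
d(q,P1) = 13  (label A)
d(q,P2) = 13  (label A)
d(q,P3) = 7  (label A)
d(q,P4) = 8  (label B)
Votes: A=3, B=2
Majority → A

A


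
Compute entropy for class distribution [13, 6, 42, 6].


Probabilities: [13/67, 6/67, 42/67, 6/67] ≈ [0.194, 0.0896, 0.6269, 0.0896]
H = -((13/67)·log₂(13/67) + (6/67)·log₂(6/67) + (42/67)·log₂(42/67) + (6/67)·log₂(6/67))
  = 1.5049 bits

1.5049 bits


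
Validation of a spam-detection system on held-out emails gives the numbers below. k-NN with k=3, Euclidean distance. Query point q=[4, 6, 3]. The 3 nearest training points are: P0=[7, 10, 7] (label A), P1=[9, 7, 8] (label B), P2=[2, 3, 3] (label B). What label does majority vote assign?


d(q,P0) = 6.4031  (label A)
d(q,P1) = 7.1414  (label B)
d(q,P2) = 3.6056  (label B)
Votes: A=1, B=2
Majority → B

B


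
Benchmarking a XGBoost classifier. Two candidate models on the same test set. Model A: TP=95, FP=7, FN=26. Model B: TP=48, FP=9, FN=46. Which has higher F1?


Model A: P=95/102=0.9314, R=95/121=0.7851, F1=2PR/(P+R)=2TP/(2TP+FP+FN)=190/223=0.852
Model B: P=48/57=0.8421, R=48/94=0.5106, F1=2PR/(P+R)=2TP/(2TP+FP+FN)=96/151=0.6358
0.852 > 0.6358 → Model A

Model A


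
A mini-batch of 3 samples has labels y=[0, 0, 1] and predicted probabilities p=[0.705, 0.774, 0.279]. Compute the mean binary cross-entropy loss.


L[0] = -ln(1-0.705) = -ln(0.295) = 1.2208
L[1] = -ln(1-0.774) = -ln(0.226) = 1.4872
L[2] = -ln(0.279) = 1.2765
mean = (1.2208 + 1.4872 + 1.2765)/3 = 1.3282

1.3282


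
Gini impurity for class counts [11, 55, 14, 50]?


Probabilities: [11/130, 55/130, 14/130, 50/130] ≈ [0.0846, 0.4231, 0.1077, 0.3846]
Σpᵢ² = (121 + 3025 + 196 + 2500)/130² = 5842/16900
Gini = 1 - Σpᵢ² = 1 - 5842/16900 = 0.6543

0.6543


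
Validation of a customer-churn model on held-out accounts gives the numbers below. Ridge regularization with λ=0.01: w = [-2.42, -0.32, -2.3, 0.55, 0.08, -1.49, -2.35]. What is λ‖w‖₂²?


‖w‖₂² = (-2.42)² + (-0.32)² + (-2.3)² + (0.55)² + (0.08)² + (-1.49)² + (-2.35)²
     = 5.8564 + 0.1024 + 5.29 + 0.3025 + 0.0064 + 2.2201 + 5.5225
     = 19.3003
λ·‖w‖₂² = 0.01·19.3003 = 0.193003

0.193003


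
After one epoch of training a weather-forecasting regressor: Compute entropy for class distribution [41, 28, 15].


Probabilities: [41/84, 28/84, 15/84] ≈ [0.4881, 0.3333, 0.1786]
H = -((41/84)·log₂(41/84) + (28/84)·log₂(28/84) + (15/84)·log₂(15/84))
  = 1.4772 bits

1.4772 bits


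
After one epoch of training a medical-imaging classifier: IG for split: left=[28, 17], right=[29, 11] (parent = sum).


Parent = [57, 28], H_parent = 0.9143
H_left = 0.9565 (n=45), H_right = 0.8485 (n=40)
H_children = (45/85)·0.9565 + (40/85)·0.8485 = 0.9057
IG = 0.9143 - 0.9057 = 0.0086

0.0086


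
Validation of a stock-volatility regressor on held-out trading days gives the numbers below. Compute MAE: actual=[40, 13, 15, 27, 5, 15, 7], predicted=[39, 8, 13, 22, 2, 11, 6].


Absolute errors: |40-39|=1, |13-8|=5, |15-13|=2, |27-22|=5, |5-2|=3, |15-11|=4, |7-6|=1
Sum = 21
MAE = 21/7 = 3

3


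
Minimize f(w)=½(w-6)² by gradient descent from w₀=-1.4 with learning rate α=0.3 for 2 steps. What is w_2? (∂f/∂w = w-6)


step 1: grad = -1.4-6 = -7.4; w = -1.4 - 0.3·(-7.4) = 0.82
step 2: grad = 0.82-6 = -5.18; w = 0.82 - 0.3·(-5.18) = 2.374

2.374


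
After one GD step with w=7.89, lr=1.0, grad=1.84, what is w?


w_new = w - α·∇
= 7.89 - 1.0·1.84
= 7.89 - 1.84
= 6.05

6.05


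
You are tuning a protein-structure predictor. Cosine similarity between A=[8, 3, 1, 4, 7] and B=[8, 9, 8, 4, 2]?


A·B = 8·8 + 3·9 + 1·8 + 4·4 + 7·2 = 129
‖A‖ = √139 = 11.7898, ‖B‖ = √229 = 15.1327
cos = 129/(√139·√229) = 129/√31831 = 0.723

0.723


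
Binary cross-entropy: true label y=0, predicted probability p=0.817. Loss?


BCE = -[y·ln(p) + (1-y)·ln(1-p)]
= -0 - 1·ln(1-0.817)
= -ln(0.183) = 1.6983

1.6983


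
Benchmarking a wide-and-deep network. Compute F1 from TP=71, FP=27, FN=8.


Precision = 71/98 = 0.7245
Recall = 71/79 = 0.8987
F1 = 2·P·R/(P+R) = 2·TP/(2·TP+FP+FN) = 142/(142+27+8) = 142/177 = 0.8023

0.8023


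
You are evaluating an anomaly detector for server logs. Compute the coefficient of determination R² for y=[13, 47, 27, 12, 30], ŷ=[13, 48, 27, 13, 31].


ȳ = 25.8
SS_res = Σ(y-ŷ)² = 3
SS_tot = Σ(y-ȳ)² = 822.8
R² = 1 - SS_res/SS_tot = 1 - 0.0036 = 0.9964

0.9964


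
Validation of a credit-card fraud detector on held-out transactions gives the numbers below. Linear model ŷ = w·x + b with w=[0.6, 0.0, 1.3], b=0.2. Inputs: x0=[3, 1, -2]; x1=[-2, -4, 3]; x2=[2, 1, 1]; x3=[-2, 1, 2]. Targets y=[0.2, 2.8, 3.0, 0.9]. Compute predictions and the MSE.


ŷ0 = (0.6)·(3) + (0.0)·(1) + (1.3)·(-2) + 0.2 = -0.6
ŷ1 = (0.6)·(-2) + (0.0)·(-4) + (1.3)·(3) + 0.2 = 2.9
ŷ2 = (0.6)·(2) + (0.0)·(1) + (1.3)·(1) + 0.2 = 2.7
ŷ3 = (0.6)·(-2) + (0.0)·(1) + (1.3)·(2) + 0.2 = 1.6
errors² = [0.64, 0.01, 0.09, 0.49]
MSE = 1.2300/4 = 0.3075

0.3075


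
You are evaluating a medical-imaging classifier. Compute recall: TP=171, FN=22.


Recall = TP/(TP+FN)
= 171/(171+22)
= 171/193 = 88.6%

88.6%


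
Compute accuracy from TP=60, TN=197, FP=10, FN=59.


Accuracy = (TP+TN)/(TP+TN+FP+FN)
= (60+197)/(326)
= 257/326 = 78.83%

78.83%


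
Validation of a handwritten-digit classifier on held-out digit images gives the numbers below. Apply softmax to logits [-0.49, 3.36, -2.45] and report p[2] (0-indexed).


Exponentials: e^-0.49=0.6126, e^3.36=28.7892, e^-2.45=0.0863
Sum = 29.4881
Softmax = [0.0208, 0.9763, 0.0029]
p[2] = 0.0863/29.4881 = 0.0029

0.0029


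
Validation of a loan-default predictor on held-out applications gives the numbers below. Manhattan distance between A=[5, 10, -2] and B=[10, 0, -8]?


d = |5-10| + |10-0| + |-2+ 8|
  = 5 + 10 + 6
  = 21

21


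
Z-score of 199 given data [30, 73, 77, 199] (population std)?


μ = 94.75, σ = 62.9459
z = (199 - 94.75)/62.9459 = 1.6562

1.6562


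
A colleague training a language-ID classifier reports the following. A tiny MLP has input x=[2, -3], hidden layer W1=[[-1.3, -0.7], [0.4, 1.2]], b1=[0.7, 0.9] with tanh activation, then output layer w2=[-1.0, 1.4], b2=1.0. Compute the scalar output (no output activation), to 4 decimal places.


z1[0] = (-1.3)·(2) + (-0.7)·(-3) + 0.7 = 0.2
z1[1] = (0.4)·(2) + (1.2)·(-3) + 0.9 = -1.9
h = tanh(z1) = [0.1974, -0.9562]
output = (-1.0)·(0.1974) + (1.4)·(-0.9562) + 1.0 = -0.5361

-0.5361


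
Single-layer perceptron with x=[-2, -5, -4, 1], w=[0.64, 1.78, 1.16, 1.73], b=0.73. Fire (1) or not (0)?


z = (-2)·(0.64) + (-5)·(1.78) + (-4)·(1.16) + (1)·(1.73) + 0.73
  = -12.36
step(z) = 0 (z<0)

0


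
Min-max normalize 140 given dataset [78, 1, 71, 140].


min=1, max=140
(140-1)/(140-1) = 139/139 = 1.0

1.0


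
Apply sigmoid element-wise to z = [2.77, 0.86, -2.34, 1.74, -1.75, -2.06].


σ(2.77) = 1/(1+e^-2.77) = 0.941
σ(0.86) = 1/(1+e^-0.86) = 0.7027
σ(-2.34) = 1/(1+e^2.34) = 0.0879
σ(1.74) = 1/(1+e^-1.74) = 0.8507
σ(-1.75) = 1/(1+e^1.75) = 0.148
σ(-2.06) = 1/(1+e^2.06) = 0.113
result = [0.941, 0.7027, 0.0879, 0.8507, 0.148, 0.113]

[0.941, 0.7027, 0.0879, 0.8507, 0.148, 0.113]


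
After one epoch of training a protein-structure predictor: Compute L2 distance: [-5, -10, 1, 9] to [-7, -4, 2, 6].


d = √((-5+ 7)² + (-10+ 4)² + (1-2)² + (9-6)²)
  = √(4 + 36 + 1 + 9)
  = √50 = 7.0711

7.0711


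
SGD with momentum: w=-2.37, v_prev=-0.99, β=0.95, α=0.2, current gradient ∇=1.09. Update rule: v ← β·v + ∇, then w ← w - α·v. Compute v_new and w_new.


v_new = 0.95·-0.99 + 1.09 = -0.9405 + 1.09 = 0.1495
w_new = -2.37 - 0.2·0.1495 = -2.37 - 0.0299 = -2.3999

v_new=0.1495, w_new=-2.3999


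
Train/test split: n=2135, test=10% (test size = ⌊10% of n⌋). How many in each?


Test = ⌊2135·10/100⌋ = 213
Train = 2135 - 213 = 1922

Train: 1922, Test: 213


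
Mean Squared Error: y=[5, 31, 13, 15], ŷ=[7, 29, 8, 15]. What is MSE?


Squared errors: (5-7)²=4, (31-29)²=4, (13-8)²=25, (15-15)²=0
Sum = 33
MSE = 33/4 = 33/4

33/4


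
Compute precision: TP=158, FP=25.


Precision = TP/(TP+FP)
= 158/(158+25)
= 158/183 = 86.34%

86.34%


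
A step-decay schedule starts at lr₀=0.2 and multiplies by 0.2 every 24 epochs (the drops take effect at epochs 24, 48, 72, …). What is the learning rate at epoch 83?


n_drops = ⌊83/24⌋ = 3
lr = 0.2·0.2^3 = 0.2·0.008 = 0.0016

0.0016


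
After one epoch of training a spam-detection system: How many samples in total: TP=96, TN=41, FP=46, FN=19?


Total = TP + TN + FP + FN
= 96 + 41 + 46 + 19
= 202
(Predicted positive: 142, predicted negative: 60)

202


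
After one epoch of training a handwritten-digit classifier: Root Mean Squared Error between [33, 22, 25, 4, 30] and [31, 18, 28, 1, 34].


MSE = 54/5 = 10.8
RMSE = √(54/5) = 3.2863

3.2863


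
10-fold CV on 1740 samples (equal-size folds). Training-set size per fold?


Fold size = 1740/10 = 174
Training per fold = 1740 - 174 = 1566

1566


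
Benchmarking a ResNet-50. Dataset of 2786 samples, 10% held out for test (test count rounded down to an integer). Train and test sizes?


Test = ⌊2786·10/100⌋ = 278
Train = 2786 - 278 = 2508

Train: 2508, Test: 278


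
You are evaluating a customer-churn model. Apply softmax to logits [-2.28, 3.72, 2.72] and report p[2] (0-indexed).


Exponentials: e^-2.28=0.1023, e^3.72=41.2644, e^2.72=15.1803
Sum = 56.547
Softmax = [0.0018, 0.7297, 0.2685]
p[2] = 15.1803/56.547 = 0.2685

0.2685


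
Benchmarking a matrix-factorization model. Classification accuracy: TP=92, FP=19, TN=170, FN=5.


Accuracy = (TP+TN)/(TP+TN+FP+FN)
= (92+170)/(286)
= 262/286 = 91.61%

91.61%


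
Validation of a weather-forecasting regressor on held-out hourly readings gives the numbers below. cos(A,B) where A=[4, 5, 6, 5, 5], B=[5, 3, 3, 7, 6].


A·B = 4·5 + 5·3 + 6·3 + 5·7 + 5·6 = 118
‖A‖ = √127 = 11.2694, ‖B‖ = √128 = 11.3137
cos = 118/(√127·√128) = 118/√16256 = 0.9255

0.9255


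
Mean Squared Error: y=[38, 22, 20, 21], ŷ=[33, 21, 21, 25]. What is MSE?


Squared errors: (38-33)²=25, (22-21)²=1, (20-21)²=1, (21-25)²=16
Sum = 43
MSE = 43/4 = 43/4

43/4


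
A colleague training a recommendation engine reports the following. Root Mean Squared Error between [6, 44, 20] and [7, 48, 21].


MSE = 18/3 = 6
RMSE = √(18/3) = 2.4495

2.4495


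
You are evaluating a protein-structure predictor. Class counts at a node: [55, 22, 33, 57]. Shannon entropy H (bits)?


Probabilities: [55/167, 22/167, 33/167, 57/167] ≈ [0.3293, 0.1317, 0.1976, 0.3413]
H = -((55/167)·log₂(55/167) + (22/167)·log₂(22/167) + (33/167)·log₂(33/167) + (57/167)·log₂(57/167))
  = 1.9045 bits

1.9045 bits


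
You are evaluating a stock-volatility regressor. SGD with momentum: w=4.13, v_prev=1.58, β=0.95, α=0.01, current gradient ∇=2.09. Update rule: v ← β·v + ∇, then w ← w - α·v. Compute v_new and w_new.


v_new = 0.95·1.58 + 2.09 = 1.501 + 2.09 = 3.591
w_new = 4.13 - 0.01·3.591 = 4.13 - 0.03591 = 4.09409

v_new=3.591, w_new=4.09409


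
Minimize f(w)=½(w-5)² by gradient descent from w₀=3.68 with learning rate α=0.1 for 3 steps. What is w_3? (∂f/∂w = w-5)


step 1: grad = 3.68-5 = -1.32; w = 3.68 - 0.1·(-1.32) = 3.812
step 2: grad = 3.812-5 = -1.188; w = 3.812 - 0.1·(-1.188) = 3.9308
step 3: grad = 3.9308-5 = -1.0692; w = 3.9308 - 0.1·(-1.0692) = 4.03772

4.03772


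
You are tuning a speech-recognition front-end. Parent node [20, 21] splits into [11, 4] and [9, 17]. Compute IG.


Parent = [20, 21], H_parent = 0.9996
H_left = 0.8366 (n=15), H_right = 0.9306 (n=26)
H_children = (15/41)·0.8366 + (26/41)·0.9306 = 0.8962
IG = 0.9996 - 0.8962 = 0.1034

0.1034
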